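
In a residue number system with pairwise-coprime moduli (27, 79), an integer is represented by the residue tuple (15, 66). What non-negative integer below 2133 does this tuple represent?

Combine the congruences pairwise.
From x ≡ 15 (mod 27) write x = 15 + 27t. Substituting into x ≡ 66 (mod 79) gives 27t ≡ 51 (mod 79), and since 27⁻¹ ≡ 41 (mod 79), t ≡ 37. Hence x ≡ 15 + 27·37 = 1014 (mod 2133).

1014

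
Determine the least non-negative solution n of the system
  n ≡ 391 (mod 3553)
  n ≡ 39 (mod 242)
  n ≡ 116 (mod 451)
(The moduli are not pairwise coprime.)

gcd(3553, 242) = 11 and 11 | (39 − 391), so the pair is consistent; merging gives n ≡ 50133 (mod 78166), where 78166 = lcm(3553, 242).
gcd(78166, 451) = 11 and 11 | (116 − 50133), so the pair is consistent; merging gives n ≡ 2785943 (mod 3204806), where 3204806 = lcm(78166, 451).
The solution is unique modulo lcm(3553, 242, 451) = 3204806.

2785943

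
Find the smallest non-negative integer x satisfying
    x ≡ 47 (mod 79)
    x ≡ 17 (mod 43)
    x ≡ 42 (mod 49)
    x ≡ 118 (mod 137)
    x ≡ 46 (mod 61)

From x ≡ 47 (mod 79) write x = 47 + 79t. Substituting into x ≡ 17 (mod 43) gives 79t ≡ 13 (mod 43), and since 36⁻¹ ≡ 6 (mod 43), t ≡ 35. Hence x ≡ 47 + 79·35 = 2812 (mod 3397).
From x ≡ 2812 (mod 3397) write x = 2812 + 3397t. Substituting into x ≡ 42 (mod 49) gives 3397t ≡ 23 (mod 49), and since 16⁻¹ ≡ 46 (mod 49), t ≡ 29. Hence x ≡ 2812 + 3397·29 = 101325 (mod 166453).
From x ≡ 101325 (mod 166453) write x = 101325 + 166453t. Substituting into x ≡ 118 (mod 137) gives 166453t ≡ 36 (mod 137), and since 135⁻¹ ≡ 68 (mod 137), t ≡ 119. Hence x ≡ 101325 + 166453·119 = 19909232 (mod 22804061).
From x ≡ 19909232 (mod 22804061) write x = 19909232 + 22804061t. Substituting into x ≡ 46 (mod 61) gives 22804061t ≡ 55 (mod 61), and since 4⁻¹ ≡ 46 (mod 61), t ≡ 29. Hence x ≡ 19909232 + 22804061·29 = 681227001 (mod 1391047721).

681227001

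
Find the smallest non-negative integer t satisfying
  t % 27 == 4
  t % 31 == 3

220

From t ≡ 4 (mod 27) write t = 4 + 27s. Substituting into t ≡ 3 (mod 31) gives 27s ≡ 30 (mod 31), and since 27⁻¹ ≡ 23 (mod 31), s ≡ 8. Hence t ≡ 4 + 27·8 = 220 (mod 837).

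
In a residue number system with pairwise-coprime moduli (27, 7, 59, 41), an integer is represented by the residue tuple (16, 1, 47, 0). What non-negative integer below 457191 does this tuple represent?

115333

The moduli are pairwise coprime; N = 27·7·59·41 = 457191.
N/27 = 16933; 16933 ≡ 4 (mod 27); 4·7 ≡ 1, so inverse 7.
N/7 = 65313; 65313 ≡ 3 (mod 7); 3·5 ≡ 1, so inverse 5.
N/59 = 7749; 7749 ≡ 20 (mod 59); 20·3 ≡ 1, so inverse 3.
N/41 = 11151; 11151 ≡ 40 (mod 41); 40·40 ≡ 1, so inverse 40.
x ≡ 16·16933·7 + 1·65313·5 + 47·7749·3 + 0·11151·40 = 3315670.
3315670 mod 457191 = 115333.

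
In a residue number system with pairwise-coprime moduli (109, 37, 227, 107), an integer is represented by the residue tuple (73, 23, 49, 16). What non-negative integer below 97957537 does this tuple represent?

The moduli are pairwise coprime; N = 109·37·227·107 = 97957537.
N/109 = 898693; 898693 ≡ 97 (mod 109); 97·9 ≡ 1, so inverse 9.
N/37 = 2647501; 2647501 ≡ 3 (mod 37); 3·25 ≡ 1, so inverse 25.
N/227 = 431531; 431531 ≡ 4 (mod 227); 4·57 ≡ 1, so inverse 57.
N/107 = 915491; 915491 ≡ 106 (mod 107); 106·106 ≡ 1, so inverse 106.
x ≡ 73·898693·9 + 23·2647501·25 + 49·431531·57 + 16·915491·106 = 4870693195.
4870693195 mod 97957537 = 70773882.

70773882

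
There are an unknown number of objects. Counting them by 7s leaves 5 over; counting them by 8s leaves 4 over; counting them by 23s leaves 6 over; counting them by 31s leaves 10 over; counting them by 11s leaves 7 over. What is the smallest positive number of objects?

The moduli are pairwise coprime; M = 7·8·23·31·11 = 439208.
M/7 = 62744; 62744 ≡ 3 (mod 7); 3·5 ≡ 1, so inverse 5.
M/8 = 54901; 54901 ≡ 5 (mod 8); 5·5 ≡ 1, so inverse 5.
M/23 = 19096; 19096 ≡ 6 (mod 23); 6·4 ≡ 1, so inverse 4.
M/31 = 14168; 14168 ≡ 1 (mod 31), inverse 1.
M/11 = 39928; 39928 ≡ 9 (mod 11); 9·5 ≡ 1, so inverse 5.
N ≡ 5·62744·5 + 4·54901·5 + 6·19096·4 + 10·14168·1 + 7·39928·5 = 4664084.
4664084 mod 439208 = 272004.

272004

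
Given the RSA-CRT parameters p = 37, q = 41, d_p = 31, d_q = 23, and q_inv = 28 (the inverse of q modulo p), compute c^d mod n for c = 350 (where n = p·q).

668

m₁ = c^(d_p) mod p: c ≡ 17 (mod 37), and 17^31 mod 37 = 2.
m₂ = c^(d_q) mod q: c ≡ 22 (mod 41), and 22^23 mod 41 = 12.
h = q_inv·(m₁ − m₂) mod p = 28·(2 − 12) mod 37 = 16.
m = m₂ + h·q = 12 + 16·41 = 668.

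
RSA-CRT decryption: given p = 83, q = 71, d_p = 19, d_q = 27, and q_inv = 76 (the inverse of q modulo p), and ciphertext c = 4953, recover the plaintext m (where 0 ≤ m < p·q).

4549

m₁ = c^(d_p) mod p: c ≡ 56 (mod 83), and 56^19 mod 83 = 67.
m₂ = c^(d_q) mod q: c ≡ 54 (mod 71), and 54^27 mod 71 = 5.
h = q_inv·(m₁ − m₂) mod p = 76·(67 − 5) mod 83 = 64.
m = m₂ + h·q = 5 + 64·71 = 4549.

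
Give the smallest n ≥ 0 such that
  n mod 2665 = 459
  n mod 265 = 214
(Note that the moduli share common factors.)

51094

gcd(2665, 265) = 5 and 5 | (214 − 459), so the pair is consistent; merging gives n ≡ 51094 (mod 141245), where 141245 = lcm(2665, 265).
The solution is unique modulo lcm(2665, 265) = 141245.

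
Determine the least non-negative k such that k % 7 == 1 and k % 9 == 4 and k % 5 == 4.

Combine the congruences pairwise.
From k ≡ 1 (mod 7) write k = 1 + 7t. Substituting into k ≡ 4 (mod 9) gives 7t ≡ 3 (mod 9), and since 7⁻¹ ≡ 4 (mod 9), t ≡ 3. Hence k ≡ 1 + 7·3 = 22 (mod 63).
From k ≡ 22 (mod 63) write k = 22 + 63t. Substituting into k ≡ 4 (mod 5) gives 63t ≡ 2 (mod 5), and since 3⁻¹ ≡ 2 (mod 5), t ≡ 4. Hence k ≡ 22 + 63·4 = 274 (mod 315).

274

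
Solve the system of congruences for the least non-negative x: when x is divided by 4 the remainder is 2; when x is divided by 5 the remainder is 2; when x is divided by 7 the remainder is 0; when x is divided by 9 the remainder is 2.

182

Combine the congruences pairwise.
From x ≡ 2 (mod 4) write x = 2 + 4t. Substituting into x ≡ 2 (mod 5) gives 4t ≡ 0 (mod 5), and since 4⁻¹ ≡ 4 (mod 5), t ≡ 0. Hence x ≡ 2 + 4·0 = 2 (mod 20).
From x ≡ 2 (mod 20) write x = 2 + 20t. Substituting into x ≡ 0 (mod 7) gives 20t ≡ 5 (mod 7), and since 6⁻¹ ≡ 6 (mod 7), t ≡ 2. Hence x ≡ 2 + 20·2 = 42 (mod 140).
From x ≡ 42 (mod 140) write x = 42 + 140t. Substituting into x ≡ 2 (mod 9) gives 140t ≡ 5 (mod 9), and since 5⁻¹ ≡ 2 (mod 9), t ≡ 1. Hence x ≡ 42 + 140·1 = 182 (mod 1260).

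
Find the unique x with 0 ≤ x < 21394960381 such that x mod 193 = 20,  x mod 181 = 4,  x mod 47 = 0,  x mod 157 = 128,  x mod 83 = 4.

13504550279

The moduli are pairwise coprime; N = 193·181·47·157·83 = 21394960381.
N/193 = 110854717; 110854717 ≡ 149 (mod 193); 149·57 ≡ 1, so inverse 57.
N/181 = 118204201; 118204201 ≡ 160 (mod 181); 160·112 ≡ 1, so inverse 112.
N/47 = 455211923; 455211923 ≡ 3 (mod 47); 3·16 ≡ 1, so inverse 16.
N/157 = 136273633; 136273633 ≡ 145 (mod 157); 145·13 ≡ 1, so inverse 13.
N/83 = 257770607; 257770607 ≡ 80 (mod 83); 80·55 ≡ 1, so inverse 55.
x ≡ 20·110854717·57 + 4·118204201·112 + 0·455211923·16 + 128·136273633·13 + 4·257770607·55 = 462798718280.
462798718280 mod 21394960381 = 13504550279.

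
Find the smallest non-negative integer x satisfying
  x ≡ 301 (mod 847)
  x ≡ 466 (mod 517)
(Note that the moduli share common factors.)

20629

Combine the congruences pairwise.
gcd(847, 517) = 11 and 11 | (466 − 301), so the pair is consistent; merging gives x ≡ 20629 (mod 39809), where 39809 = lcm(847, 517).
The solution is unique modulo lcm(847, 517) = 39809.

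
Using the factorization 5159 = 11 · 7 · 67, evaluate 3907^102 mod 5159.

15

Mod 11: 3907 ≡ 2; by Fermat, exponent reduces to 102 mod 10 = 2; 2^2 ≡ 4 (mod 11).
Mod 7: 3907 ≡ 1; since 6 | 102, by Fermat 1^102 ≡ 1 (mod 7).
Mod 67: 3907 ≡ 21; by Fermat, exponent reduces to 102 mod 66 = 36; 21^36 ≡ 15 (mod 67).
Combine by CRT: x ≡ 4 (mod 11), x ≡ 1 (mod 7), x ≡ 15 (mod 67) ⇒ x ≡ 15 (mod 5159).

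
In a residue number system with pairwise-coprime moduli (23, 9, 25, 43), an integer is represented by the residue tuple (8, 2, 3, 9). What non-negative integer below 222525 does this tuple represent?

From x ≡ 8 (mod 23) write x = 8 + 23t. Substituting into x ≡ 2 (mod 9) gives 23t ≡ 3 (mod 9), and since 5⁻¹ ≡ 2 (mod 9), t ≡ 6. Hence x ≡ 8 + 23·6 = 146 (mod 207).
From x ≡ 146 (mod 207) write x = 146 + 207t. Substituting into x ≡ 3 (mod 25) gives 207t ≡ 7 (mod 25), and since 7⁻¹ ≡ 18 (mod 25), t ≡ 1. Hence x ≡ 146 + 207·1 = 353 (mod 5175).
From x ≡ 353 (mod 5175) write x = 353 + 5175t. Substituting into x ≡ 9 (mod 43) gives 5175t ≡ 0 (mod 43), and since 15⁻¹ ≡ 23 (mod 43), t ≡ 0. Hence x ≡ 353 + 5175·0 = 353 (mod 222525).

353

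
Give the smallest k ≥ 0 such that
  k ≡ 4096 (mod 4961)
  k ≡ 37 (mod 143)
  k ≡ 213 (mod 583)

445625

Combine the congruences pairwise.
gcd(4961, 143) = 11 and 11 | (37 − 4096), so the pair is consistent; merging gives k ≡ 58667 (mod 64493), where 64493 = lcm(4961, 143).
gcd(64493, 583) = 11 and 11 | (213 − 58667), so the pair is consistent; merging gives k ≡ 445625 (mod 3418129), where 3418129 = lcm(64493, 583).
The solution is unique modulo lcm(4961, 143, 583) = 3418129.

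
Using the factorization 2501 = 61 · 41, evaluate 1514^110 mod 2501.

975

Mod 61: 1514 ≡ 50; by Fermat, exponent reduces to 110 mod 60 = 50; 50^50 ≡ 60 (mod 61).
Mod 41: 1514 ≡ 38; by Fermat, exponent reduces to 110 mod 40 = 30; 38^30 ≡ 32 (mod 41).
Combine by CRT: x ≡ 60 (mod 61), x ≡ 32 (mod 41) ⇒ x ≡ 975 (mod 2501).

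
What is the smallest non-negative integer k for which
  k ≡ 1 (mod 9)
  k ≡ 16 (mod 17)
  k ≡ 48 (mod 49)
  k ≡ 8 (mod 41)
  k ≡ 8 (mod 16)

From k ≡ 1 (mod 9) write k = 1 + 9t. Substituting into k ≡ 16 (mod 17) gives 9t ≡ 15 (mod 17), and since 9⁻¹ ≡ 2 (mod 17), t ≡ 13. Hence k ≡ 1 + 9·13 = 118 (mod 153).
From k ≡ 118 (mod 153) write k = 118 + 153t. Substituting into k ≡ 48 (mod 49) gives 153t ≡ 28 (mod 49), and since 6⁻¹ ≡ 41 (mod 49), t ≡ 21. Hence k ≡ 118 + 153·21 = 3331 (mod 7497).
From k ≡ 3331 (mod 7497) write k = 3331 + 7497t. Substituting into k ≡ 8 (mod 41) gives 7497t ≡ 39 (mod 41), and since 35⁻¹ ≡ 34 (mod 41), t ≡ 14. Hence k ≡ 3331 + 7497·14 = 108289 (mod 307377).
From k ≡ 108289 (mod 307377) write k = 108289 + 307377t. Substituting into k ≡ 8 (mod 16) gives 307377t ≡ 7 (mod 16), and since 1⁻¹ ≡ 1 (mod 16), t ≡ 7. Hence k ≡ 108289 + 307377·7 = 2259928 (mod 4918032).

2259928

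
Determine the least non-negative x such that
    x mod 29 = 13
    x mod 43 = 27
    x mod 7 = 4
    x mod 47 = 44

225691

From x ≡ 13 (mod 29) write x = 13 + 29t. Substituting into x ≡ 27 (mod 43) gives 29t ≡ 14 (mod 43), and since 29⁻¹ ≡ 3 (mod 43), t ≡ 42. Hence x ≡ 13 + 29·42 = 1231 (mod 1247).
From x ≡ 1231 (mod 1247) write x = 1231 + 1247t. Substituting into x ≡ 4 (mod 7) gives 1247t ≡ 5 (mod 7), and since 1⁻¹ ≡ 1 (mod 7), t ≡ 5. Hence x ≡ 1231 + 1247·5 = 7466 (mod 8729).
From x ≡ 7466 (mod 8729) write x = 7466 + 8729t. Substituting into x ≡ 44 (mod 47) gives 8729t ≡ 4 (mod 47), and since 34⁻¹ ≡ 18 (mod 47), t ≡ 25. Hence x ≡ 7466 + 8729·25 = 225691 (mod 410263).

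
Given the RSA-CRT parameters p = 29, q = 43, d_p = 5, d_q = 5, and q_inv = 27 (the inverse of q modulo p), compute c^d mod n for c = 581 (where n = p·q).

m₁ = c^(d_p) mod p: c ≡ 1 (mod 29), and 1^5 mod 29 = 1.
m₂ = c^(d_q) mod q: c ≡ 22 (mod 43), and 22^5 mod 43 = 39.
h = q_inv·(m₁ − m₂) mod p = 27·(1 − 39) mod 29 = 18.
m = m₂ + h·q = 39 + 18·43 = 813.

813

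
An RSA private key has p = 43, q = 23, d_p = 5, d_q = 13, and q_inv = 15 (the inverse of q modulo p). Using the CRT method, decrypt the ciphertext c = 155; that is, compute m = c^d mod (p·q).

m₁ = c^(d_p) mod p: c ≡ 26 (mod 43), and 26^5 mod 43 = 3.
m₂ = c^(d_q) mod q: c ≡ 17 (mod 23), and 17^13 mod 23 = 10.
h = q_inv·(m₁ − m₂) mod p = 15·(3 − 10) mod 43 = 24.
m = m₂ + h·q = 10 + 24·23 = 562.

562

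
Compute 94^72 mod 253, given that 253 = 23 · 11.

Mod 23: 94 ≡ 2; by Fermat, exponent reduces to 72 mod 22 = 6; 2^6 ≡ 18 (mod 23).
Mod 11: 94 ≡ 6; by Fermat, exponent reduces to 72 mod 10 = 2; 6^2 ≡ 3 (mod 11).
Combine by CRT: x ≡ 18 (mod 23), x ≡ 3 (mod 11) ⇒ x ≡ 179 (mod 253).

179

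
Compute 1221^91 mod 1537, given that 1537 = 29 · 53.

447

Mod 29: 1221 ≡ 3; by Fermat, exponent reduces to 91 mod 28 = 7; 3^7 ≡ 12 (mod 29).
Mod 53: 1221 ≡ 2; by Fermat, exponent reduces to 91 mod 52 = 39; 2^39 ≡ 23 (mod 53).
Combine by CRT: x ≡ 12 (mod 29), x ≡ 23 (mod 53) ⇒ x ≡ 447 (mod 1537).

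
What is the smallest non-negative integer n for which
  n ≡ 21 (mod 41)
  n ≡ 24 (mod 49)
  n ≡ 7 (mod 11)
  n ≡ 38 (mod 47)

223758

The moduli are pairwise coprime; M = 41·49·11·47 = 1038653.
M/41 = 25333; 25333 ≡ 36 (mod 41); 36·8 ≡ 1, so inverse 8.
M/49 = 21197; 21197 ≡ 29 (mod 49); 29·22 ≡ 1, so inverse 22.
M/11 = 94423; 94423 ≡ 10 (mod 11); 10·10 ≡ 1, so inverse 10.
M/47 = 22099; 22099 ≡ 9 (mod 47); 9·21 ≡ 1, so inverse 21.
n ≡ 21·25333·8 + 24·21197·22 + 7·94423·10 + 38·22099·21 = 39692572.
39692572 mod 1038653 = 223758.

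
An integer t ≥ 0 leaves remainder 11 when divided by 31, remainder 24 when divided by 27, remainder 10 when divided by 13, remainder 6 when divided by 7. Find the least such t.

17898

The moduli are pairwise coprime; N = 31·27·13·7 = 76167.
N/31 = 2457; 2457 ≡ 8 (mod 31); 8·4 ≡ 1, so inverse 4.
N/27 = 2821; 2821 ≡ 13 (mod 27); 13·25 ≡ 1, so inverse 25.
N/13 = 5859; 5859 ≡ 9 (mod 13); 9·3 ≡ 1, so inverse 3.
N/7 = 10881; 10881 ≡ 3 (mod 7); 3·5 ≡ 1, so inverse 5.
t ≡ 11·2457·4 + 24·2821·25 + 10·5859·3 + 6·10881·5 = 2302908.
2302908 mod 76167 = 17898.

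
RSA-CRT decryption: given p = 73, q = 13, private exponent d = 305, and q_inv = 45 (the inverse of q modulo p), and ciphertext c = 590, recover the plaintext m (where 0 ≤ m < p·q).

304

d_p = d mod (p−1) = 305 mod 72 = 17; d_q = d mod (q−1) = 5.
m₁ = c^(d_p) mod p: c ≡ 6 (mod 73), and 6^17 mod 73 = 12.
m₂ = c^(d_q) mod q: c ≡ 5 (mod 13), and 5^5 mod 13 = 5.
h = q_inv·(m₁ − m₂) mod p = 45·(12 − 5) mod 73 = 23.
m = m₂ + h·q = 5 + 23·13 = 304.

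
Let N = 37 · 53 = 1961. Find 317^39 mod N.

Mod 37: 317 ≡ 21; by Fermat, exponent reduces to 39 mod 36 = 3; 21^3 ≡ 11 (mod 37).
Mod 53: 317 ≡ 52; 52^39 ≡ 52 (mod 53).
Combine by CRT: x ≡ 11 (mod 37), x ≡ 52 (mod 53) ⇒ x ≡ 529 (mod 1961).

529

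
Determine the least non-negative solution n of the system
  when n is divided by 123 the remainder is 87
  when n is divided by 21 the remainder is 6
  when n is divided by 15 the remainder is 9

4269

gcd(123, 21) = 3 and 3 | (6 − 87), so the pair is consistent; merging gives n ≡ 825 (mod 861), where 861 = lcm(123, 21).
gcd(861, 15) = 3 and 3 | (9 − 825), so the pair is consistent; merging gives n ≡ 4269 (mod 4305), where 4305 = lcm(861, 15).
The solution is unique modulo lcm(123, 21, 15) = 4305.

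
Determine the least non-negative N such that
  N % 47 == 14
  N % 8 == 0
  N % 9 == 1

The moduli are pairwise coprime; M = 47·8·9 = 3384.
M/47 = 72; 72 ≡ 25 (mod 47); 25·32 ≡ 1, so inverse 32.
M/8 = 423; 423 ≡ 7 (mod 8); 7·7 ≡ 1, so inverse 7.
M/9 = 376; 376 ≡ 7 (mod 9); 7·4 ≡ 1, so inverse 4.
N ≡ 14·72·32 + 0·423·7 + 1·376·4 = 33760.
33760 mod 3384 = 3304.

3304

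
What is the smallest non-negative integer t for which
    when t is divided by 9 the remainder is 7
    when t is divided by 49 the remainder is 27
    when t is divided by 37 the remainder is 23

2428

From t ≡ 7 (mod 9) write t = 7 + 9s. Substituting into t ≡ 27 (mod 49) gives 9s ≡ 20 (mod 49), and since 9⁻¹ ≡ 11 (mod 49), s ≡ 24. Hence t ≡ 7 + 9·24 = 223 (mod 441).
From t ≡ 223 (mod 441) write t = 223 + 441s. Substituting into t ≡ 23 (mod 37) gives 441s ≡ 22 (mod 37), and since 34⁻¹ ≡ 12 (mod 37), s ≡ 5. Hence t ≡ 223 + 441·5 = 2428 (mod 16317).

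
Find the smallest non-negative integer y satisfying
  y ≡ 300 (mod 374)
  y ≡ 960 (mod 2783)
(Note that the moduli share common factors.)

84450

gcd(374, 2783) = 11 and 11 | (960 − 300), so the pair is consistent; merging gives y ≡ 84450 (mod 94622), where 94622 = lcm(374, 2783).
The solution is unique modulo lcm(374, 2783) = 94622.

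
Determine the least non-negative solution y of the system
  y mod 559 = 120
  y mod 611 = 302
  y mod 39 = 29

gcd(559, 611) = 13 and 13 | (302 − 120), so the pair is consistent; merging gives y ≡ 11300 (mod 26273), where 26273 = lcm(559, 611).
gcd(26273, 39) = 13 and 13 | (29 − 11300), so the pair is consistent; merging gives y ≡ 11300 (mod 78819), where 78819 = lcm(26273, 39).
The solution is unique modulo lcm(559, 611, 39) = 78819.

11300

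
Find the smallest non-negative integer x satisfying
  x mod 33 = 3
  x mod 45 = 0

gcd(33, 45) = 3 and 3 | (0 − 3), so the pair is consistent; merging gives x ≡ 135 (mod 495), where 495 = lcm(33, 45).
The solution is unique modulo lcm(33, 45) = 495.

135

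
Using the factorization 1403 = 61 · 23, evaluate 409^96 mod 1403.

522

Mod 61: 409 ≡ 43; by Fermat, exponent reduces to 96 mod 60 = 36; 43^36 ≡ 34 (mod 61).
Mod 23: 409 ≡ 18; by Fermat, exponent reduces to 96 mod 22 = 8; 18^8 ≡ 16 (mod 23).
Combine by CRT: x ≡ 34 (mod 61), x ≡ 16 (mod 23) ⇒ x ≡ 522 (mod 1403).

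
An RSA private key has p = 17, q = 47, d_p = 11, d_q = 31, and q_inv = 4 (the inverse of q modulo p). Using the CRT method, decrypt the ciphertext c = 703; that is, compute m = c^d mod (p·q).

m₁ = c^(d_p) mod p: c ≡ 6 (mod 17), and 6^11 mod 17 = 5.
m₂ = c^(d_q) mod q: c ≡ 45 (mod 47), and 45^31 mod 47 = 26.
h = q_inv·(m₁ − m₂) mod p = 4·(5 − 26) mod 17 = 1.
m = m₂ + h·q = 26 + 1·47 = 73.

73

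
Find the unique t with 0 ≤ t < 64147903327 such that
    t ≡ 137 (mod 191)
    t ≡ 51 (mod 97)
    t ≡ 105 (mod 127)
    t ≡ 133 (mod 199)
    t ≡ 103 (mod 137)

28032492935

Combine the congruences pairwise.
From t ≡ 137 (mod 191) write t = 137 + 191s. Substituting into t ≡ 51 (mod 97) gives 191s ≡ 11 (mod 97), and since 94⁻¹ ≡ 32 (mod 97), s ≡ 61. Hence t ≡ 137 + 191·61 = 11788 (mod 18527).
From t ≡ 11788 (mod 18527) write t = 11788 + 18527s. Substituting into t ≡ 105 (mod 127) gives 18527s ≡ 1 (mod 127), and since 112⁻¹ ≡ 110 (mod 127), s ≡ 110. Hence t ≡ 11788 + 18527·110 = 2049758 (mod 2352929).
From t ≡ 2049758 (mod 2352929) write t = 2049758 + 2352929s. Substituting into t ≡ 133 (mod 199) gives 2352929s ≡ 75 (mod 199), and since 152⁻¹ ≡ 127 (mod 199), s ≡ 172. Hence t ≡ 2049758 + 2352929·172 = 406753546 (mod 468232871).
From t ≡ 406753546 (mod 468232871) write t = 406753546 + 468232871s. Substituting into t ≡ 103 (mod 137) gives 468232871s ≡ 105 (mod 137), and since 25⁻¹ ≡ 11 (mod 137), s ≡ 59. Hence t ≡ 406753546 + 468232871·59 = 28032492935 (mod 64147903327).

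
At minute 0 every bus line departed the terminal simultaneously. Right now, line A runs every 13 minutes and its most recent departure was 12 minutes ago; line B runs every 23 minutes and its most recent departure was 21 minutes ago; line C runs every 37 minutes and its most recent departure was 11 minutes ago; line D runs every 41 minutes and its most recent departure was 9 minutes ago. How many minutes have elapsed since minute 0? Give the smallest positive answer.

117597

The moduli are pairwise coprime; N = 13·23·37·41 = 453583.
N/13 = 34891; 34891 ≡ 12 (mod 13); 12·12 ≡ 1, so inverse 12.
N/23 = 19721; 19721 ≡ 10 (mod 23); 10·7 ≡ 1, so inverse 7.
N/37 = 12259; 12259 ≡ 12 (mod 37); 12·34 ≡ 1, so inverse 34.
N/41 = 11063; 11063 ≡ 34 (mod 41); 34·35 ≡ 1, so inverse 35.
t ≡ 12·34891·12 + 21·19721·7 + 11·12259·34 + 9·11063·35 = 15993002.
15993002 mod 453583 = 117597.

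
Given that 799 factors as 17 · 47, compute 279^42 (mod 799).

Mod 17: 279 ≡ 7; by Fermat, exponent reduces to 42 mod 16 = 10; 7^10 ≡ 2 (mod 17).
Mod 47: 279 ≡ 44; 44^42 ≡ 18 (mod 47).
Combine by CRT: x ≡ 2 (mod 17), x ≡ 18 (mod 47) ⇒ x ≡ 206 (mod 799).

206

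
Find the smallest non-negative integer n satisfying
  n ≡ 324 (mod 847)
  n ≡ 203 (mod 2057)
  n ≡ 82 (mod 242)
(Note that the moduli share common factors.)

gcd(847, 2057) = 121 and 121 | (203 − 324), so the pair is consistent; merging gives n ≡ 10488 (mod 14399), where 14399 = lcm(847, 2057).
gcd(14399, 242) = 121 and 121 | (82 − 10488), so the pair is consistent; merging gives n ≡ 10488 (mod 28798), where 28798 = lcm(14399, 242).
The solution is unique modulo lcm(847, 2057, 242) = 28798.

10488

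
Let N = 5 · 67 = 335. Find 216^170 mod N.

Mod 5: 216 ≡ 1; by Fermat, exponent reduces to 170 mod 4 = 2; 1^2 ≡ 1 (mod 5).
Mod 67: 216 ≡ 15; by Fermat, exponent reduces to 170 mod 66 = 38; 15^38 ≡ 64 (mod 67).
Combine by CRT: x ≡ 1 (mod 5), x ≡ 64 (mod 67) ⇒ x ≡ 131 (mod 335).

131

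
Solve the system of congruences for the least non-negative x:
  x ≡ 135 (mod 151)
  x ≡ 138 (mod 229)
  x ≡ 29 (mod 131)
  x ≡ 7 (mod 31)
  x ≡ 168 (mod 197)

26695790096

Combine the congruences pairwise.
From x ≡ 135 (mod 151) write x = 135 + 151t. Substituting into x ≡ 138 (mod 229) gives 151t ≡ 3 (mod 229), and since 151⁻¹ ≡ 91 (mod 229), t ≡ 44. Hence x ≡ 135 + 151·44 = 6779 (mod 34579).
From x ≡ 6779 (mod 34579) write x = 6779 + 34579t. Substituting into x ≡ 29 (mod 131) gives 34579t ≡ 62 (mod 131), and since 126⁻¹ ≡ 26 (mod 131), t ≡ 40. Hence x ≡ 6779 + 34579·40 = 1389939 (mod 4529849).
From x ≡ 1389939 (mod 4529849) write x = 1389939 + 4529849t. Substituting into x ≡ 7 (mod 31) gives 4529849t ≡ 15 (mod 31), and since 5⁻¹ ≡ 25 (mod 31), t ≡ 3. Hence x ≡ 1389939 + 4529849·3 = 14979486 (mod 140425319).
From x ≡ 14979486 (mod 140425319) write x = 14979486 + 140425319t. Substituting into x ≡ 168 (mod 197) gives 140425319t ≡ 168 (mod 197), and since 173⁻¹ ≡ 41 (mod 197), t ≡ 190. Hence x ≡ 14979486 + 140425319·190 = 26695790096 (mod 27663787843).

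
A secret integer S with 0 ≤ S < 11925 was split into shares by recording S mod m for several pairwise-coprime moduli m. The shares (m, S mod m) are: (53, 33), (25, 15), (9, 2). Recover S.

5015

From S ≡ 33 (mod 53) write S = 33 + 53t. Substituting into S ≡ 15 (mod 25) gives 53t ≡ 7 (mod 25), and since 3⁻¹ ≡ 17 (mod 25), t ≡ 19. Hence S ≡ 33 + 53·19 = 1040 (mod 1325).
From S ≡ 1040 (mod 1325) write S = 1040 + 1325t. Substituting into S ≡ 2 (mod 9) gives 1325t ≡ 6 (mod 9), and since 2⁻¹ ≡ 5 (mod 9), t ≡ 3. Hence S ≡ 1040 + 1325·3 = 5015 (mod 11925).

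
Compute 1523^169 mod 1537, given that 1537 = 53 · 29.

189

Mod 53: 1523 ≡ 39; by Fermat, exponent reduces to 169 mod 52 = 13; 39^13 ≡ 30 (mod 53).
Mod 29: 1523 ≡ 15; by Fermat, exponent reduces to 169 mod 28 = 1; 15^1 ≡ 15 (mod 29).
Combine by CRT: x ≡ 30 (mod 53), x ≡ 15 (mod 29) ⇒ x ≡ 189 (mod 1537).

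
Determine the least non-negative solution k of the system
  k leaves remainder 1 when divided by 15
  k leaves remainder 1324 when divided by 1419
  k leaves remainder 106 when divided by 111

Combine the congruences pairwise.
gcd(15, 1419) = 3 and 3 | (1324 − 1), so the pair is consistent; merging gives k ≡ 5581 (mod 7095), where 7095 = lcm(15, 1419).
gcd(7095, 111) = 3 and 3 | (106 − 5581), so the pair is consistent; merging gives k ≡ 33961 (mod 262515), where 262515 = lcm(7095, 111).
The solution is unique modulo lcm(15, 1419, 111) = 262515.

33961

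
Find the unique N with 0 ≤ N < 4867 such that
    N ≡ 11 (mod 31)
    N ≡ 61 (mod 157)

1003

From N ≡ 11 (mod 31) write N = 11 + 31t. Substituting into N ≡ 61 (mod 157) gives 31t ≡ 50 (mod 157), and since 31⁻¹ ≡ 76 (mod 157), t ≡ 32. Hence N ≡ 11 + 31·32 = 1003 (mod 4867).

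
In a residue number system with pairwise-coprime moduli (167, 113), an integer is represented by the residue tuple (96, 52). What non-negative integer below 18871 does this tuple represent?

From x ≡ 96 (mod 167) write x = 96 + 167t. Substituting into x ≡ 52 (mod 113) gives 167t ≡ 69 (mod 113), and since 54⁻¹ ≡ 90 (mod 113), t ≡ 108. Hence x ≡ 96 + 167·108 = 18132 (mod 18871).

18132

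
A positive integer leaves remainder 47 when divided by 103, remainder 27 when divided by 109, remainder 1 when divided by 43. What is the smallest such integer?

The moduli are pairwise coprime; M = 103·109·43 = 482761.
M/103 = 4687; 4687 ≡ 52 (mod 103); 52·2 ≡ 1, so inverse 2.
M/109 = 4429; 4429 ≡ 69 (mod 109); 69·79 ≡ 1, so inverse 79.
M/43 = 11227; 11227 ≡ 4 (mod 43); 4·11 ≡ 1, so inverse 11.
n ≡ 47·4687·2 + 27·4429·79 + 1·11227·11 = 10011132.
10011132 mod 482761 = 355912.

355912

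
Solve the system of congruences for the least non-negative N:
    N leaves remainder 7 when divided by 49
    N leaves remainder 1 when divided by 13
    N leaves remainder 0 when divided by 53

742

Combine the congruences pairwise.
From N ≡ 7 (mod 49) write N = 7 + 49t. Substituting into N ≡ 1 (mod 13) gives 49t ≡ 7 (mod 13), and since 10⁻¹ ≡ 4 (mod 13), t ≡ 2. Hence N ≡ 7 + 49·2 = 105 (mod 637).
From N ≡ 105 (mod 637) write N = 105 + 637t. Substituting into N ≡ 0 (mod 53) gives 637t ≡ 1 (mod 53), and since 1⁻¹ ≡ 1 (mod 53), t ≡ 1. Hence N ≡ 105 + 637·1 = 742 (mod 33761).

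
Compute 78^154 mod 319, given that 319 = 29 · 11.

1

Mod 29: 78 ≡ 20; by Fermat, exponent reduces to 154 mod 28 = 14; 20^14 ≡ 1 (mod 29).
Mod 11: 78 ≡ 1; by Fermat, exponent reduces to 154 mod 10 = 4; 1^4 ≡ 1 (mod 11).
Combine by CRT: x ≡ 1 (mod 29), x ≡ 1 (mod 11) ⇒ x ≡ 1 (mod 319).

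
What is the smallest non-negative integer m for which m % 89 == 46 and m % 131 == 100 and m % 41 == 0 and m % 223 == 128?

The moduli are pairwise coprime; N = 89·131·41·223 = 106598237.
N/89 = 1197733; 1197733 ≡ 60 (mod 89); 60·46 ≡ 1, so inverse 46.
N/131 = 813727; 813727 ≡ 86 (mod 131); 86·32 ≡ 1, so inverse 32.
N/41 = 2599957; 2599957 ≡ 24 (mod 41); 24·12 ≡ 1, so inverse 12.
N/223 = 478019; 478019 ≡ 130 (mod 223); 130·211 ≡ 1, so inverse 211.
m ≡ 46·1197733·46 + 100·813727·32 + 0·2599957·12 + 128·478019·211 = 18048666580.
18048666580 mod 106598237 = 33564527.

33564527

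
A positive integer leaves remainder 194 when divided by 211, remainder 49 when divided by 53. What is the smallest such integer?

From N ≡ 194 (mod 211) write N = 194 + 211t. Substituting into N ≡ 49 (mod 53) gives 211t ≡ 14 (mod 53), and since 52⁻¹ ≡ 52 (mod 53), t ≡ 39. Hence N ≡ 194 + 211·39 = 8423 (mod 11183).

8423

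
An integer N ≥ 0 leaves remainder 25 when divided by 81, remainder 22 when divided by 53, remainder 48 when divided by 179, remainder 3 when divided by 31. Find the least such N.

16897111

From N ≡ 25 (mod 81) write N = 25 + 81t. Substituting into N ≡ 22 (mod 53) gives 81t ≡ 50 (mod 53), and since 28⁻¹ ≡ 36 (mod 53), t ≡ 51. Hence N ≡ 25 + 81·51 = 4156 (mod 4293).
From N ≡ 4156 (mod 4293) write N = 4156 + 4293t. Substituting into N ≡ 48 (mod 179) gives 4293t ≡ 9 (mod 179), and since 176⁻¹ ≡ 119 (mod 179), t ≡ 176. Hence N ≡ 4156 + 4293·176 = 759724 (mod 768447).
From N ≡ 759724 (mod 768447) write N = 759724 + 768447t. Substituting into N ≡ 3 (mod 31) gives 768447t ≡ 27 (mod 31), and since 19⁻¹ ≡ 18 (mod 31), t ≡ 21. Hence N ≡ 759724 + 768447·21 = 16897111 (mod 23821857).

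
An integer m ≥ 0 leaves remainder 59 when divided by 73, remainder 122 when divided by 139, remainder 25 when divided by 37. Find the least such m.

275342

From m ≡ 59 (mod 73) write m = 59 + 73t. Substituting into m ≡ 122 (mod 139) gives 73t ≡ 63 (mod 139), and since 73⁻¹ ≡ 40 (mod 139), t ≡ 18. Hence m ≡ 59 + 73·18 = 1373 (mod 10147).
From m ≡ 1373 (mod 10147) write m = 1373 + 10147t. Substituting into m ≡ 25 (mod 37) gives 10147t ≡ 21 (mod 37), and since 9⁻¹ ≡ 33 (mod 37), t ≡ 27. Hence m ≡ 1373 + 10147·27 = 275342 (mod 375439).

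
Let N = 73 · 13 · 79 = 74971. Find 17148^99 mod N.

68277

Mod 73: 17148 ≡ 66; by Fermat, exponent reduces to 99 mod 72 = 27; 66^27 ≡ 22 (mod 73).
Mod 13: 17148 ≡ 1; by Fermat, exponent reduces to 99 mod 12 = 3; 1^3 ≡ 1 (mod 13).
Mod 79: 17148 ≡ 5; by Fermat, exponent reduces to 99 mod 78 = 21; 5^21 ≡ 21 (mod 79).
Combine by CRT: x ≡ 22 (mod 73), x ≡ 1 (mod 13), x ≡ 21 (mod 79) ⇒ x ≡ 68277 (mod 74971).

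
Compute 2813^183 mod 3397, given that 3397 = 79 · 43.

Mod 79: 2813 ≡ 48; by Fermat, exponent reduces to 183 mod 78 = 27; 48^27 ≡ 33 (mod 79).
Mod 43: 2813 ≡ 18; by Fermat, exponent reduces to 183 mod 42 = 15; 18^15 ≡ 22 (mod 43).
Combine by CRT: x ≡ 33 (mod 79), x ≡ 22 (mod 43) ⇒ x ≡ 1613 (mod 3397).

1613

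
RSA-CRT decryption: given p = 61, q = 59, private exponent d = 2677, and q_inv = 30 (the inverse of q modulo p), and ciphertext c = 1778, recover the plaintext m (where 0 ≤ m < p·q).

d_p = d mod (p−1) = 2677 mod 60 = 37; d_q = d mod (q−1) = 9.
m₁ = c^(d_p) mod p: c ≡ 9 (mod 61), and 9^37 mod 61 = 20.
m₂ = c^(d_q) mod q: c ≡ 8 (mod 59), and 8^9 mod 59 = 44.
h = q_inv·(m₁ − m₂) mod p = 30·(20 − 44) mod 61 = 12.
m = m₂ + h·q = 44 + 12·59 = 752.

752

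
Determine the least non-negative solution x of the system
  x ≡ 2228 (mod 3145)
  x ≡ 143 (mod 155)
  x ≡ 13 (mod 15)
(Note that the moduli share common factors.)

Combine the congruences pairwise.
gcd(3145, 155) = 5 and 5 | (143 − 2228), so the pair is consistent; merging gives x ≡ 83998 (mod 97495), where 97495 = lcm(3145, 155).
gcd(97495, 15) = 5 and 5 | (13 − 83998), so the pair is consistent; merging gives x ≡ 83998 (mod 292485), where 292485 = lcm(97495, 15).
The solution is unique modulo lcm(3145, 155, 15) = 292485.

83998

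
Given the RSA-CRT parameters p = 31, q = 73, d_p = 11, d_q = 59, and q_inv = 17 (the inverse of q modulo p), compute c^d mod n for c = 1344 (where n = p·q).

m₁ = c^(d_p) mod p: c ≡ 11 (mod 31), and 11^11 mod 31 = 24.
m₂ = c^(d_q) mod q: c ≡ 30 (mod 73), and 30^59 mod 73 = 17.
h = q_inv·(m₁ − m₂) mod p = 17·(24 − 17) mod 31 = 26.
m = m₂ + h·q = 17 + 26·73 = 1915.

1915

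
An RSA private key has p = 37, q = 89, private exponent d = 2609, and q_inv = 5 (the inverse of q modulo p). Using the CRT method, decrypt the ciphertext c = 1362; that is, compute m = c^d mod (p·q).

d_p = d mod (p−1) = 2609 mod 36 = 17; d_q = d mod (q−1) = 57.
m₁ = c^(d_p) mod p: c ≡ 30 (mod 37), and 30^17 mod 37 = 21.
m₂ = c^(d_q) mod q: c ≡ 27 (mod 89), and 27^57 mod 89 = 63.
h = q_inv·(m₁ − m₂) mod p = 5·(21 − 63) mod 37 = 12.
m = m₂ + h·q = 63 + 12·89 = 1131.

1131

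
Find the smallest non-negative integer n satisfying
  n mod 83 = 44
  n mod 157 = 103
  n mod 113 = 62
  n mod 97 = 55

91090718

Combine the congruences pairwise.
From n ≡ 44 (mod 83) write n = 44 + 83t. Substituting into n ≡ 103 (mod 157) gives 83t ≡ 59 (mod 157), and since 83⁻¹ ≡ 70 (mod 157), t ≡ 48. Hence n ≡ 44 + 83·48 = 4028 (mod 13031).
From n ≡ 4028 (mod 13031) write n = 4028 + 13031t. Substituting into n ≡ 62 (mod 113) gives 13031t ≡ 102 (mod 113), and since 36⁻¹ ≡ 22 (mod 113), t ≡ 97. Hence n ≡ 4028 + 13031·97 = 1268035 (mod 1472503).
From n ≡ 1268035 (mod 1472503) write n = 1268035 + 1472503t. Substituting into n ≡ 55 (mod 97) gives 1472503t ≡ 4 (mod 97), and since 43⁻¹ ≡ 88 (mod 97), t ≡ 61. Hence n ≡ 1268035 + 1472503·61 = 91090718 (mod 142832791).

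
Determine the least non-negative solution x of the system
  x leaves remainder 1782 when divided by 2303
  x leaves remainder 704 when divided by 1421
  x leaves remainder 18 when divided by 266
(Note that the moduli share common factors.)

1742850

Combine the congruences pairwise.
gcd(2303, 1421) = 49 and 49 | (704 − 1782), so the pair is consistent; merging gives x ≡ 6388 (mod 66787), where 66787 = lcm(2303, 1421).
gcd(66787, 266) = 7 and 7 | (18 − 6388), so the pair is consistent; merging gives x ≡ 1742850 (mod 2537906), where 2537906 = lcm(66787, 266).
The solution is unique modulo lcm(2303, 1421, 266) = 2537906.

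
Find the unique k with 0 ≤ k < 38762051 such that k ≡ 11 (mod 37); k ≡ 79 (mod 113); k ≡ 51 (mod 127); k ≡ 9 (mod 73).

The moduli are pairwise coprime; N = 37·113·127·73 = 38762051.
N/37 = 1047623; 1047623 ≡ 5 (mod 37); 5·15 ≡ 1, so inverse 15.
N/113 = 343027; 343027 ≡ 72 (mod 113); 72·11 ≡ 1, so inverse 11.
N/127 = 305213; 305213 ≡ 32 (mod 127); 32·4 ≡ 1, so inverse 4.
N/73 = 530987; 530987 ≡ 58 (mod 73); 58·34 ≡ 1, so inverse 34.
k ≡ 11·1047623·15 + 79·343027·11 + 51·305213·4 + 9·530987·34 = 695693732.
695693732 mod 38762051 = 36738865.

36738865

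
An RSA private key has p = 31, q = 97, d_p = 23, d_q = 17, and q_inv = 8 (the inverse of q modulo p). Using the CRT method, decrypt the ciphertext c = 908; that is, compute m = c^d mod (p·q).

m₁ = c^(d_p) mod p: c ≡ 9 (mod 31), and 9^23 mod 31 = 28.
m₂ = c^(d_q) mod q: c ≡ 35 (mod 97), and 35^17 mod 97 = 61.
h = q_inv·(m₁ − m₂) mod p = 8·(28 − 61) mod 31 = 15.
m = m₂ + h·q = 61 + 15·97 = 1516.

1516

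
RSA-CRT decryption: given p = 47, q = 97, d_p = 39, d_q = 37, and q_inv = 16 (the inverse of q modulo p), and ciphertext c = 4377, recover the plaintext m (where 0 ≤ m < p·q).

m₁ = c^(d_p) mod p: c ≡ 6 (mod 47), and 6^39 mod 47 = 12.
m₂ = c^(d_q) mod q: c ≡ 12 (mod 97), and 12^37 mod 97 = 27.
h = q_inv·(m₁ − m₂) mod p = 16·(12 − 27) mod 47 = 42.
m = m₂ + h·q = 27 + 42·97 = 4101.

4101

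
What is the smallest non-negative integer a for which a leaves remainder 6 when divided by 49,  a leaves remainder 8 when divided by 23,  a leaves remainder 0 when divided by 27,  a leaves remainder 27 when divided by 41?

The moduli are pairwise coprime; N = 49·23·27·41 = 1247589.
N/49 = 25461; 25461 ≡ 30 (mod 49); 30·18 ≡ 1, so inverse 18.
N/23 = 54243; 54243 ≡ 9 (mod 23); 9·18 ≡ 1, so inverse 18.
N/27 = 46207; 46207 ≡ 10 (mod 27); 10·19 ≡ 1, so inverse 19.
N/41 = 30429; 30429 ≡ 7 (mod 41); 7·6 ≡ 1, so inverse 6.
a ≡ 6·25461·18 + 8·54243·18 + 0·46207·19 + 27·30429·6 = 15490278.
15490278 mod 1247589 = 519210.

519210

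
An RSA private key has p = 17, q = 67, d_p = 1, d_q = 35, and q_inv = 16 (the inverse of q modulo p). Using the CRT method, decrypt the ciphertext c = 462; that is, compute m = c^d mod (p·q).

853

m₁ = c^(d_p) mod p: c ≡ 3 (mod 17), and 3^1 mod 17 = 3.
m₂ = c^(d_q) mod q: c ≡ 60 (mod 67), and 60^35 mod 67 = 49.
h = q_inv·(m₁ − m₂) mod p = 16·(3 − 49) mod 17 = 12.
m = m₂ + h·q = 49 + 12·67 = 853.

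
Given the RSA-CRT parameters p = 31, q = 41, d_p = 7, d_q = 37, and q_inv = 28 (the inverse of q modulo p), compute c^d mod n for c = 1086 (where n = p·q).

156

m₁ = c^(d_p) mod p: c ≡ 1 (mod 31), and 1^7 mod 31 = 1.
m₂ = c^(d_q) mod q: c ≡ 20 (mod 41), and 20^37 mod 41 = 33.
h = q_inv·(m₁ − m₂) mod p = 28·(1 − 33) mod 31 = 3.
m = m₂ + h·q = 33 + 3·41 = 156.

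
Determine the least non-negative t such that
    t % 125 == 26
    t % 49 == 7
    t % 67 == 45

307776

From t ≡ 26 (mod 125) write t = 26 + 125s. Substituting into t ≡ 7 (mod 49) gives 125s ≡ 30 (mod 49), and since 27⁻¹ ≡ 20 (mod 49), s ≡ 12. Hence t ≡ 26 + 125·12 = 1526 (mod 6125).
From t ≡ 1526 (mod 6125) write t = 1526 + 6125s. Substituting into t ≡ 45 (mod 67) gives 6125s ≡ 60 (mod 67), and since 28⁻¹ ≡ 12 (mod 67), s ≡ 50. Hence t ≡ 1526 + 6125·50 = 307776 (mod 410375).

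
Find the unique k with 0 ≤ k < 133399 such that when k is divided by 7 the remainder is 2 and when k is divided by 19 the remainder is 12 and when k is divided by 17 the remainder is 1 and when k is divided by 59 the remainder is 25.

34953

From k ≡ 2 (mod 7) write k = 2 + 7t. Substituting into k ≡ 12 (mod 19) gives 7t ≡ 10 (mod 19), and since 7⁻¹ ≡ 11 (mod 19), t ≡ 15. Hence k ≡ 2 + 7·15 = 107 (mod 133).
From k ≡ 107 (mod 133) write k = 107 + 133t. Substituting into k ≡ 1 (mod 17) gives 133t ≡ 13 (mod 17), and since 14⁻¹ ≡ 11 (mod 17), t ≡ 7. Hence k ≡ 107 + 133·7 = 1038 (mod 2261).
From k ≡ 1038 (mod 2261) write k = 1038 + 2261t. Substituting into k ≡ 25 (mod 59) gives 2261t ≡ 49 (mod 59), and since 19⁻¹ ≡ 28 (mod 59), t ≡ 15. Hence k ≡ 1038 + 2261·15 = 34953 (mod 133399).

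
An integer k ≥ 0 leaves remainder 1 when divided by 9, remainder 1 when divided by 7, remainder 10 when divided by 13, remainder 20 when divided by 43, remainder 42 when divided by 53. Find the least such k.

114787

From k ≡ 1 (mod 9) write k = 1 + 9t. Substituting into k ≡ 1 (mod 7) gives 9t ≡ 0 (mod 7), and since 2⁻¹ ≡ 4 (mod 7), t ≡ 0. Hence k ≡ 1 + 9·0 = 1 (mod 63).
From k ≡ 1 (mod 63) write k = 1 + 63t. Substituting into k ≡ 10 (mod 13) gives 63t ≡ 9 (mod 13), and since 11⁻¹ ≡ 6 (mod 13), t ≡ 2. Hence k ≡ 1 + 63·2 = 127 (mod 819).
From k ≡ 127 (mod 819) write k = 127 + 819t. Substituting into k ≡ 20 (mod 43) gives 819t ≡ 22 (mod 43), and since 2⁻¹ ≡ 22 (mod 43), t ≡ 11. Hence k ≡ 127 + 819·11 = 9136 (mod 35217).
From k ≡ 9136 (mod 35217) write k = 9136 + 35217t. Substituting into k ≡ 42 (mod 53) gives 35217t ≡ 22 (mod 53), and since 25⁻¹ ≡ 17 (mod 53), t ≡ 3. Hence k ≡ 9136 + 35217·3 = 114787 (mod 1866501).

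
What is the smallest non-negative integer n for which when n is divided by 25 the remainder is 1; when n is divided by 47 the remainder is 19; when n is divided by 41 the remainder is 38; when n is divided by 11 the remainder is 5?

From n ≡ 1 (mod 25) write n = 1 + 25t. Substituting into n ≡ 19 (mod 47) gives 25t ≡ 18 (mod 47), and since 25⁻¹ ≡ 32 (mod 47), t ≡ 12. Hence n ≡ 1 + 25·12 = 301 (mod 1175).
From n ≡ 301 (mod 1175) write n = 301 + 1175t. Substituting into n ≡ 38 (mod 41) gives 1175t ≡ 24 (mod 41), and since 27⁻¹ ≡ 38 (mod 41), t ≡ 10. Hence n ≡ 301 + 1175·10 = 12051 (mod 48175).
From n ≡ 12051 (mod 48175) write n = 12051 + 48175t. Substituting into n ≡ 5 (mod 11) gives 48175t ≡ 10 (mod 11), and since 6⁻¹ ≡ 2 (mod 11), t ≡ 9. Hence n ≡ 12051 + 48175·9 = 445626 (mod 529925).

445626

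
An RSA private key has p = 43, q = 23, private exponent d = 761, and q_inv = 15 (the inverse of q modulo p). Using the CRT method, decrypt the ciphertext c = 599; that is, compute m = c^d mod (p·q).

d_p = d mod (p−1) = 761 mod 42 = 5; d_q = d mod (q−1) = 13.
m₁ = c^(d_p) mod p: c ≡ 40 (mod 43), and 40^5 mod 43 = 15.
m₂ = c^(d_q) mod q: c ≡ 1 (mod 23), and 1^13 mod 23 = 1.
h = q_inv·(m₁ − m₂) mod p = 15·(15 − 1) mod 43 = 38.
m = m₂ + h·q = 1 + 38·23 = 875.

875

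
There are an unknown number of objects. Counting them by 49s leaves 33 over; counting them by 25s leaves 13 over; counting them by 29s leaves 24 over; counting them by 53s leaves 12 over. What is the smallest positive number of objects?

1365663

The moduli are pairwise coprime; M = 49·25·29·53 = 1882825.
M/49 = 38425; 38425 ≡ 9 (mod 49); 9·11 ≡ 1, so inverse 11.
M/25 = 75313; 75313 ≡ 13 (mod 25); 13·2 ≡ 1, so inverse 2.
M/29 = 64925; 64925 ≡ 23 (mod 29); 23·24 ≡ 1, so inverse 24.
M/53 = 35525; 35525 ≡ 15 (mod 53); 15·46 ≡ 1, so inverse 46.
N ≡ 33·38425·11 + 13·75313·2 + 24·64925·24 + 12·35525·46 = 72913013.
72913013 mod 1882825 = 1365663.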